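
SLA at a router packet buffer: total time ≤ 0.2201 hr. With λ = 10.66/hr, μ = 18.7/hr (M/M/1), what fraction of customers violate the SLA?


W ~ Exponential(μ−λ) for M/M/1.
μ − λ = 18.7 − 10.66 = 8.0400
P(W > t) = e^{−(μ−λ)t} = e^{−1.7696} = 0.170400

Final: 0.170400


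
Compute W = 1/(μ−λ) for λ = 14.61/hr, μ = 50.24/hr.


W = 1/(μ−λ) = 1/(50.24 − 14.61) = 1/35.63 = 0.02807 hr

Final: 0.02807 hr


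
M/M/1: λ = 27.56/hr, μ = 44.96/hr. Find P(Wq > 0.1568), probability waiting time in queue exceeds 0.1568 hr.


ρ = 27.56/44.96 = 0.6130
P(Wq > t) = ρ·e^{−(μ−λ)t} = 0.6130·e^{−2.7283}
= 0.6130·0.065329 = 0.040046

Final: 0.040046


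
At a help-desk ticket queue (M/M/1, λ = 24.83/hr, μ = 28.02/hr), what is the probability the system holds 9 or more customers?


ρ = 24.83/28.02 = 0.8862
P(N ≥ n) = ρ^n = 0.8862^9 = 0.336959

Final: 0.336959


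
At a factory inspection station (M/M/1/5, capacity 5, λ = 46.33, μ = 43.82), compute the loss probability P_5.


ρ = λ/μ = 46.33/43.82 = 1.0573
P_K = (1−ρ)ρ^K/(1−ρ^(K+1)) = (-0.05728·1.321142)/(1 − 1.396817)
= -0.075675/-0.396817 = 0.190704

Final: 0.190704


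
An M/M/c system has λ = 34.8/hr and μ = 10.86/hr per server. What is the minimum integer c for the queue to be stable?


Stability requires cμ > λ ⇔ c > λ/μ.
λ/μ = 34.8/10.86 = 3.2044
Minimum integer c = ⌊3.2044⌋ + 1 = 4
Check: 4·10.86 = 43.44 > 34.8, while 3·10.86 = 32.58 ≤ 34.8

Final: 4 servers


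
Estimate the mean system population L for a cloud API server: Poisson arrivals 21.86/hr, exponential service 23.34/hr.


ρ = λ/μ = 21.86/23.34 = 0.9366
L = ρ/(1−ρ) = 0.9366/(1 − 0.9366) = 0.9366/0.06341 = 14.7703

Final: 14.7703


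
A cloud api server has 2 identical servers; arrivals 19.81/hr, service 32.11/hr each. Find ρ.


ρ = λ/(cμ) = 19.81/(2·32.11) = 19.81/64.22 = 0.3085

Final: 0.3085


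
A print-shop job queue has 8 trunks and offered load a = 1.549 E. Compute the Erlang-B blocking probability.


B(c,a) = (a^c/c!) / Σ_{k=0}^{c} a^k/k!
a^8/8! = 0.0008220
Σ terms (k=0..8): 1.00000 + 1.54900 + 1.19970 + 0.61945 + 0.23988 + 0.07431 + 0.01919 + 0.004246 + 0.0008220 = 4.706594
B = 0.0008220/4.706594 = 0.0001747

Final: 0.0001747


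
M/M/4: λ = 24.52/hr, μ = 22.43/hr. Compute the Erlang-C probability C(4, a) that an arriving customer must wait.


a = λ/μ = 1.0932; ρ = a/4 = 0.2733
P₀ = 0.334413 (from M/M/c formula)
C(c,a) = [a^c/(c!(1−ρ))]·P₀ = [1.42812/(24·0.7267)]·0.334413
= 0.08188·0.334413 = 0.027383

Final: 0.027383


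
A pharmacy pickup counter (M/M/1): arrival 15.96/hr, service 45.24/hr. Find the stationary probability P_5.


ρ = 15.96/45.24 = 0.3528
P_n = (1−ρ)·ρ^n = (1 − 0.3528)·0.3528^5 = 0.6472·0.005465 = 0.003537

Final: 0.003537


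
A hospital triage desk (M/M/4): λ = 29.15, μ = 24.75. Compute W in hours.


a = 1.1778; ρ = 0.2944; P₀ = 0.307004
Lq = P₀·a^c·ρ/(c!(1−ρ)²) = 0.01456
Wq = Lq/λ = 0.01456/29.15 = 0.0004994 hr
W = Wq + 1/μ = 0.0004994 + 0.04040 = 0.04090 hr

Final: 0.04090 hr


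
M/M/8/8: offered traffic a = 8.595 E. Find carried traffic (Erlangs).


B(8,8.595) = 0.267946 (Erlang-B)
Carried load = a(1 − B) = 8.595·(1 − 0.267946) = 8.595·0.732054 = 6.2920 E

Final: 6.2920 Erlangs


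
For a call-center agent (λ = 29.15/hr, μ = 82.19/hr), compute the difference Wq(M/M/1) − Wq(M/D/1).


ρ = 29.15/82.19 = 0.3547
Wq(M/M/1) = ρ/(μ−λ) = 0.3547/53.04 = 0.006687 hr
Wq(M/D/1) = ρ/(2(μ−λ)) = 0.003343 hr
Savings = 0.006687 − 0.003343 = 0.003343 hr

Final: 0.003343 hr


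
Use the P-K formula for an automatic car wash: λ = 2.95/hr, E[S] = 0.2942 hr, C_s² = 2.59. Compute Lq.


ρ = λ·E[S] = 2.95·0.2942 = 0.8679
Lq = ρ²(1+C_s²)/(2(1−ρ)) = 0.7532·(1+2.59)/(2·0.1321)
= 0.7532·3.5900/0.2642 = 10.23430

Final: 10.23430


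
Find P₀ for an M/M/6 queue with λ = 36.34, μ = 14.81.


a = λ/μ = 36.34/14.81 = 2.4537; ρ = a/c = 0.4090
Σ_{k=0}^{5} a^k/k! (terms k=0..5) = 1.00000 + 2.45375 + 3.01044 + 2.46229 + 1.51046 + 0.74126 = 11.17818
Tail: a^6/(6!(1−ρ)) = 218.26253/(720·0.5910) = 0.51289
P₀ = 1/(11.17818 + 0.51289) = 1/11.69108 = 0.085535

Final: 0.085535


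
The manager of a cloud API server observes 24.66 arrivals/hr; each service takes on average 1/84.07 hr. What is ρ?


ρ = λ/μ = 24.66/84.07 = 0.2933

Final: 0.2933


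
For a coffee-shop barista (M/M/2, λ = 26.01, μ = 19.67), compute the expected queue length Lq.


a = λ/μ = 1.3223; ρ = a/2 = 0.6612
P₀ = 0.203979
Lq = P₀·a^c·ρ / (c!·(1−ρ)²) = 0.203979·1.74853·0.6612/(2·0.11481)
= 1.02693

Final: 1.02693


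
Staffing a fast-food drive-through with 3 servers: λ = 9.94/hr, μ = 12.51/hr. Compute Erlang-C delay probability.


a = λ/μ = 0.7946; ρ = a/3 = 0.2649
P₀ = 0.449649 (from M/M/c formula)
C(c,a) = [a^c/(c!(1−ρ))]·P₀ = [0.50163/(6·0.7351)]·0.449649
= 0.11373·0.449649 = 0.051137

Final: 0.051137


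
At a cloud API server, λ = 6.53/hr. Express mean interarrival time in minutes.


Mean interarrival time = 1/λ = 1/6.53 hour = 0.15314 hour
In minutes: 0.15314 × 60 = 9.1884 min

Final: 9.1884 min


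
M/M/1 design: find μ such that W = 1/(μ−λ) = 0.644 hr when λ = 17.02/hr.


W = 1/(μ−λ) ⇒ μ − λ = 1/W = 1/0.644 = 1.5528
μ = λ + 1/W = 17.02 + 1.5528 = 18.5728 per hr

Final: 18.5728 /hr


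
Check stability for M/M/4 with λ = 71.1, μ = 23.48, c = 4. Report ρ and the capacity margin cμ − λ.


Total capacity cμ = 4·23.48 = 93.92/hr
ρ = λ/(cμ) = 71.1/93.92 = 0.7570
Stable ⇔ ρ < 1: YES
Spare capacity = cμ − λ = 93.92 − 71.1 = 22.82/hr

Final: ρ = 0.7570; stable; margin = 22.82/hr


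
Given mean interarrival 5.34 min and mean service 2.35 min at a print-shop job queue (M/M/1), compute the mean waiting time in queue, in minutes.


λ = 60/5.34 = 11.2360 /hr
μ = 60/2.35 = 25.5319 /hr
ρ = λ/μ = 11.2360/25.5319 = 0.4401
Wq = ρ/(μ−λ) = 0.4401/(25.5319−11.2360) = 0.03078 hr
In minutes: 0.03078·60 = 1.847 min

Final: 1.847 min


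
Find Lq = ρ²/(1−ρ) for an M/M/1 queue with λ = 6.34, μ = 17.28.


ρ = 6.34/17.28 = 0.3669
Lq = ρ²/(1−ρ) = 0.1346/0.6331 = 0.2126

Final: 0.2126


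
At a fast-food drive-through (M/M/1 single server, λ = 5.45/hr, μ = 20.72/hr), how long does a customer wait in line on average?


ρ = 5.45/20.72 = 0.2630
Wq = ρ/(μ−λ) = 0.2630/(20.72 − 5.45) = 0.2630/15.27 = 0.01723 hr

Final: 0.01723 hr


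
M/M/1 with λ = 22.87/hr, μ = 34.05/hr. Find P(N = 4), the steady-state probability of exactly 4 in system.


ρ = 22.87/34.05 = 0.6717
P_n = (1−ρ)·ρ^n = (1 − 0.6717)·0.6717^4 = 0.3283·0.203515 = 0.066822

Final: 0.066822


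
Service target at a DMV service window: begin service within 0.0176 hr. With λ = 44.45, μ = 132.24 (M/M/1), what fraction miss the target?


ρ = 44.45/132.24 = 0.3361
P(Wq > t) = ρ·e^{−(μ−λ)t} = 0.3361·e^{−1.5451}
= 0.3361·0.213290 = 0.071693

Final: 0.071693


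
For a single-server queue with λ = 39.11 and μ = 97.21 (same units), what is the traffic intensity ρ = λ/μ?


ρ = λ/μ = 39.11/97.21 = 0.4023

Final: 0.4023


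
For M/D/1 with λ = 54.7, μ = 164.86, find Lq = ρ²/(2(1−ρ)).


ρ = 54.7/164.86 = 0.3318
M/D/1: Lq = ρ²/(2(1−ρ)) = 0.1101/(2·0.6682) = 0.08238

Final: 0.08238


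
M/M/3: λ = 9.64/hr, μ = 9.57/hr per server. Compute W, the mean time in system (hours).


a = 1.0073; ρ = 0.3358; P₀ = 0.360865
Lq = P₀·a^c·ρ/(c!(1−ρ)²) = 0.04678
Wq = Lq/λ = 0.04678/9.64 = 0.004853 hr
W = Wq + 1/μ = 0.004853 + 0.10449 = 0.10935 hr

Final: 0.10935 hr


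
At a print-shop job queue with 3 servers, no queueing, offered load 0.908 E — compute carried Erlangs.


B(3,0.908) = 0.051030 (Erlang-B)
Carried load = a(1 − B) = 0.908·(1 − 0.051030) = 0.908·0.948970 = 0.8617 E

Final: 0.8617 Erlangs


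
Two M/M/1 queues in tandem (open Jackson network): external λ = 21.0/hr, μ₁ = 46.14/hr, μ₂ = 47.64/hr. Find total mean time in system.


Each node sees arrival rate λ = 21.0/hr (tandem ⇒ throughput preserved).
W₁ = 1/(μ₁−λ) = 1/(46.14−21.0) = 0.03978 hr
W₂ = 1/(μ₂−λ) = 1/(47.64−21.0) = 0.03754 hr
W_total = W₁ + W₂ = 0.03978 + 0.03754 = 0.07731 hr

Final: 0.07731 hr


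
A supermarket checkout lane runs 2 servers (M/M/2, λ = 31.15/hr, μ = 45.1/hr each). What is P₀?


a = λ/μ = 31.15/45.1 = 0.6907; ρ = a/c = 0.3453
Σ_{k=0}^{1} a^k/k! (terms k=0..1) = 1.00000 + 0.69069 = 1.69069
Tail: a^2/(2!(1−ρ)) = 0.47705/(2·0.6547) = 0.36435
P₀ = 1/(1.69069 + 0.36435) = 1/2.05504 = 0.486609

Final: 0.486609


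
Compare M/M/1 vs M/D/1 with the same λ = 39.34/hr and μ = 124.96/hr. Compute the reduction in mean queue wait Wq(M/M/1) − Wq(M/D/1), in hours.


ρ = 39.34/124.96 = 0.3148
Wq(M/M/1) = ρ/(μ−λ) = 0.3148/85.62 = 0.003677 hr
Wq(M/D/1) = ρ/(2(μ−λ)) = 0.001838 hr
Savings = 0.003677 − 0.001838 = 0.001838 hr

Final: 0.001838 hr


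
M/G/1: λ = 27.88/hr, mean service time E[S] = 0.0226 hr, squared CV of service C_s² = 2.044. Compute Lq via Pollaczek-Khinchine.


ρ = λ·E[S] = 27.88·0.0226 = 0.6301
Lq = ρ²(1+C_s²)/(2(1−ρ)) = 0.3970·(1+2.044)/(2·0.3699)
= 0.3970·3.0440/0.7398 = 1.63350

Final: 1.63350


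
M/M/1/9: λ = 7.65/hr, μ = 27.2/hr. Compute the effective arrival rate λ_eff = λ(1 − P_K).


ρ = 0.2812; P_K = (1−ρ)ρ^9/(1−ρ^10) = 0.000007914
λ_eff = λ(1 − P_K) = 7.65·(1 − 0.000007914) = 7.65·0.999992 = 7.6499 /hr

Final: 7.6499 /hr


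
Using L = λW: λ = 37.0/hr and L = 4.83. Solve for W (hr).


W = L/λ = 4.83/37.0 = 0.1305 hr

Final: 0.1305 hr


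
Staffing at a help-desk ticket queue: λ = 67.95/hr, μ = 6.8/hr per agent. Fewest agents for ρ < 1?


Stability requires cμ > λ ⇔ c > λ/μ.
λ/μ = 67.95/6.8 = 9.9926
Minimum integer c = ⌊9.9926⌋ + 1 = 10
Check: 10·6.8 = 68.00 > 67.95, while 9·6.8 = 61.20 ≤ 67.95

Final: 10 servers


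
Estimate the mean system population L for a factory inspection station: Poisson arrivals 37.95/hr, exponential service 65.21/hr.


ρ = λ/μ = 37.95/65.21 = 0.5820
L = ρ/(1−ρ) = 0.5820/(1 − 0.5820) = 0.5820/0.4180 = 1.3921

Final: 1.3921


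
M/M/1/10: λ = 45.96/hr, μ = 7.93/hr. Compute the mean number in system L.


ρ = 45.96/7.93 = 5.7957
L = ρ[1 − (K+1)ρ^K + Kρ^(K+1)] / [(1−ρ)(1−ρ^(K+1))]
Numerator: 5.7957·(1 − 11·42763015.935668 + 10·247842145.321978) = 11637954564.880827
Denominator: (-4.7957)·(-247842144.321978) = 1188579665.644997
L = 11637954564.880827/1188579665.644997 = 9.7915

Final: 9.7915


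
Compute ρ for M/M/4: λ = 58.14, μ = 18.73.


ρ = λ/(cμ) = 58.14/(4·18.73) = 58.14/74.92 = 0.7760

Final: 0.7760


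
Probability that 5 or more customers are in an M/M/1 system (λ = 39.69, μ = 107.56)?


ρ = 39.69/107.56 = 0.3690
P(N ≥ n) = ρ^n = 0.3690^5 = 0.006842

Final: 0.006842


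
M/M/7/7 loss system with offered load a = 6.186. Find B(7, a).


B(c,a) = (a^c/c!) / Σ_{k=0}^{c} a^k/k!
a^7/7! = 68.776310
Σ terms (k=0..7): 1.00000 + 6.18600 + 19.13330 + 39.45286 + 61.01385 + 75.48633 + 77.82641 + 68.77631 = 348.875061
B = 68.776310/348.875061 = 0.197137

Final: 0.197137


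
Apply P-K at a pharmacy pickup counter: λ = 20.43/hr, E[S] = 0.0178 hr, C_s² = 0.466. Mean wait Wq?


ρ = λ·E[S] = 20.43·0.0178 = 0.3637
E[S²] = E[S]²(1+C_s²) = 0.0178²·(1+0.466) = 0.0004645
Wq = λ·E[S²]/(2(1−ρ)) = 20.43·0.0004645/(2·0.6363) = 0.007456 hr

Final: 0.007456 hr


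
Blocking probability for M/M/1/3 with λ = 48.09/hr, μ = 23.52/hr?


ρ = λ/μ = 48.09/23.52 = 2.0446
P_K = (1−ρ)ρ^K/(1−ρ^(K+1)) = (-1.0446·8.547761)/(1 − 17.477119)
= -8.929358/-16.477119 = 0.541925

Final: 0.541925


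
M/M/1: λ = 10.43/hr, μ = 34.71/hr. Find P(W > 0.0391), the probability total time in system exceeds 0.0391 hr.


W ~ Exponential(μ−λ) for M/M/1.
μ − λ = 34.71 − 10.43 = 24.2800
P(W > t) = e^{−(μ−λ)t} = e^{−0.9493} = 0.386993

Final: 0.386993


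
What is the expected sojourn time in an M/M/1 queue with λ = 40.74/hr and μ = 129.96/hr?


W = 1/(μ−λ) = 1/(129.96 − 40.74) = 1/89.22 = 0.01121 hr

Final: 0.01121 hr


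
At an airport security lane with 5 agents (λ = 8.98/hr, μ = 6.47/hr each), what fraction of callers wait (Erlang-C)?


a = λ/μ = 1.3879; ρ = a/5 = 0.2776
P₀ = 0.249327 (from M/M/c formula)
C(c,a) = [a^c/(c!(1−ρ))]·P₀ = [5.15063/(120·0.7224)]·0.249327
= 0.05941·0.249327 = 0.014814

Final: 0.014814


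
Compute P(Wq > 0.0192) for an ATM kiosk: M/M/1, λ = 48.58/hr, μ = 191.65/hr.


ρ = 48.58/191.65 = 0.2535
P(Wq > t) = ρ·e^{−(μ−λ)t} = 0.2535·e^{−2.7469}
= 0.2535·0.064124 = 0.016254

Final: 0.016254


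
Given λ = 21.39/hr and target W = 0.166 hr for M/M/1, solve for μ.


W = 1/(μ−λ) ⇒ μ − λ = 1/W = 1/0.166 = 6.0241
μ = λ + 1/W = 21.39 + 6.0241 = 27.4141 per hr

Final: 27.4141 /hr


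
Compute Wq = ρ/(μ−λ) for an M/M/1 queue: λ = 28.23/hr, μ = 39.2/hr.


ρ = 28.23/39.2 = 0.7202
Wq = ρ/(μ−λ) = 0.7202/(39.2 − 28.23) = 0.7202/10.97 = 0.06565 hr

Final: 0.06565 hr


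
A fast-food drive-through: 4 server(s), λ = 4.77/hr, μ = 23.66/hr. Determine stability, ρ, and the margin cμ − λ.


Total capacity cμ = 4·23.66 = 94.64/hr
ρ = λ/(cμ) = 4.77/94.64 = 0.05040
Stable ⇔ ρ < 1: YES
Spare capacity = cμ − λ = 94.64 − 4.77 = 89.87/hr

Final: ρ = 0.05040; stable; margin = 89.87/hr


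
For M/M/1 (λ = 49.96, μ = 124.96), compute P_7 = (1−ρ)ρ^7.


ρ = 49.96/124.96 = 0.3998
P_n = (1−ρ)·ρ^n = (1 − 0.3998)·0.3998^7 = 0.6002·0.001633 = 0.0009801

Final: 0.0009801


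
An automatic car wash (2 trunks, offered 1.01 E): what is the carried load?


B(2,1.01) = 0.202397 (Erlang-B)
Carried load = a(1 − B) = 1.01·(1 − 0.202397) = 1.01·0.797603 = 0.8056 E

Final: 0.8056 Erlangs


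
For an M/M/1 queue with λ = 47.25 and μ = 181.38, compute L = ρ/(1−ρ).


ρ = λ/μ = 47.25/181.38 = 0.2605
L = ρ/(1−ρ) = 0.2605/(1 − 0.2605) = 0.2605/0.7395 = 0.3523

Final: 0.3523


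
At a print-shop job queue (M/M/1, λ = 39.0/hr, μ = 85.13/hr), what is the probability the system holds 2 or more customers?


ρ = 39.0/85.13 = 0.4581
P(N ≥ n) = ρ^n = 0.4581^2 = 0.209877

Final: 0.209877


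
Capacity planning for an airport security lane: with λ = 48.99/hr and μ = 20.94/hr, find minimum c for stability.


Stability requires cμ > λ ⇔ c > λ/μ.
λ/μ = 48.99/20.94 = 2.3395
Minimum integer c = ⌊2.3395⌋ + 1 = 3
Check: 3·20.94 = 62.82 > 48.99, while 2·20.94 = 41.88 ≤ 48.99

Final: 3 servers


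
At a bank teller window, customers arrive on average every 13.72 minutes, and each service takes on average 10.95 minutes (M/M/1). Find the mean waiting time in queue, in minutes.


λ = 60/13.72 = 4.3732 /hr
μ = 60/10.95 = 5.4795 /hr
ρ = λ/μ = 4.3732/5.4795 = 0.7981
Wq = ρ/(μ−λ) = 0.7981/(5.4795−4.3732) = 0.72144 hr
In minutes: 0.72144·60 = 43.286 min

Final: 43.286 min


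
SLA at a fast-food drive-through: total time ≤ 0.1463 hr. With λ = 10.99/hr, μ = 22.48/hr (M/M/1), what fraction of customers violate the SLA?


W ~ Exponential(μ−λ) for M/M/1.
μ − λ = 22.48 − 10.99 = 11.4900
P(W > t) = e^{−(μ−λ)t} = e^{−1.6810} = 0.186190

Final: 0.186190


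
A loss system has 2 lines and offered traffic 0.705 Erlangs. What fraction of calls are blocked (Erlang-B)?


B(c,a) = (a^c/c!) / Σ_{k=0}^{c} a^k/k!
a^2/2! = 0.248512
Σ terms (k=0..2): 1.00000 + 0.70500 + 0.24851 = 1.953512
B = 0.248512/1.953512 = 0.127213

Final: 0.127213


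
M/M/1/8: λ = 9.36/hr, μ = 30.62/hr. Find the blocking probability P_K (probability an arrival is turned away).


ρ = λ/μ = 9.36/30.62 = 0.3057
P_K = (1−ρ)ρ^K/(1−ρ^(K+1)) = (0.6943·0.00007624)/(1 − 0.00002330)
= 0.00005293/0.999977 = 0.00005293

Final: 0.00005293


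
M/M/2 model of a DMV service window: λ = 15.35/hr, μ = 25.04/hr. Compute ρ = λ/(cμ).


ρ = λ/(cμ) = 15.35/(2·25.04) = 15.35/50.08 = 0.3065

Final: 0.3065


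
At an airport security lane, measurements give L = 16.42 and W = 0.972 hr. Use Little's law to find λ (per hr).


λ = L/W = 16.42/0.972 = 16.8930 /hr

Final: 16.8930 /hr


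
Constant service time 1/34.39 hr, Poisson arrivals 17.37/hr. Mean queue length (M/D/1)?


ρ = 17.37/34.39 = 0.5051
M/D/1: Lq = ρ²/(2(1−ρ)) = 0.2551/(2·0.4949) = 0.25774

Final: 0.25774


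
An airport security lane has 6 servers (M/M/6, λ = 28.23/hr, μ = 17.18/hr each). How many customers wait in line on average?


a = λ/μ = 1.6432; ρ = a/6 = 0.2739
P₀ = 0.193277
Lq = P₀·a^c·ρ / (c!·(1−ρ)²) = 0.193277·19.68459·0.2739/(720·0.52727)
= 0.002745

Final: 0.002745


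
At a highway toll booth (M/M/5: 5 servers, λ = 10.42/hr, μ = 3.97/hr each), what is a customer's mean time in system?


a = 2.6247; ρ = 0.5249; P₀ = 0.070199
Lq = P₀·a^c·ρ/(c!(1−ρ)²) = 0.16949
Wq = Lq/λ = 0.16949/10.42 = 0.01627 hr
W = Wq + 1/μ = 0.01627 + 0.25189 = 0.26815 hr

Final: 0.26815 hr


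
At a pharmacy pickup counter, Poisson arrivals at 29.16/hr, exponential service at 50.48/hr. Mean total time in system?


W = 1/(μ−λ) = 1/(50.48 − 29.16) = 1/21.32 = 0.04690 hr

Final: 0.04690 hr


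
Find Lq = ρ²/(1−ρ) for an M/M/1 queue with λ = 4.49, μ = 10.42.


ρ = 4.49/10.42 = 0.4309
Lq = ρ²/(1−ρ) = 0.1857/0.5691 = 0.3263

Final: 0.3263


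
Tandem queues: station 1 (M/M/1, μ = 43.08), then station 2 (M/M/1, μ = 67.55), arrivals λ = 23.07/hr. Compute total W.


Each node sees arrival rate λ = 23.07/hr (tandem ⇒ throughput preserved).
W₁ = 1/(μ₁−λ) = 1/(43.08−23.07) = 0.04998 hr
W₂ = 1/(μ₂−λ) = 1/(67.55−23.07) = 0.02248 hr
W_total = W₁ + W₂ = 0.04998 + 0.02248 = 0.07246 hr

Final: 0.07246 hr


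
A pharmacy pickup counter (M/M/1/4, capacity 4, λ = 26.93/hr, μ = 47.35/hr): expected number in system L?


ρ = 26.93/47.35 = 0.5687
L = ρ[1 − (K+1)ρ^K + Kρ^(K+1)] / [(1−ρ)(1−ρ^(K+1))]
Numerator: 0.5687·(1 − 5·0.104632 + 4·0.059509) = 0.406580
Denominator: (0.4313)·(0.940491) = 0.405593
L = 0.406580/0.405593 = 1.0024

Final: 1.0024


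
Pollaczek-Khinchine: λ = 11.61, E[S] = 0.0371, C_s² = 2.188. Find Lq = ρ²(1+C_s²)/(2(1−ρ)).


ρ = λ·E[S] = 11.61·0.0371 = 0.4307
Lq = ρ²(1+C_s²)/(2(1−ρ)) = 0.1855·(1+2.188)/(2·0.5693)
= 0.1855·3.1880/1.1385 = 0.51950

Final: 0.51950


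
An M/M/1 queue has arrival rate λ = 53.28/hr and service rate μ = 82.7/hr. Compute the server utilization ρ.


ρ = λ/μ = 53.28/82.7 = 0.6443

Final: 0.6443


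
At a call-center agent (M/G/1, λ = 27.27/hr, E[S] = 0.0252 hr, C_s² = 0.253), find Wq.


ρ = λ·E[S] = 27.27·0.0252 = 0.6872
E[S²] = E[S]²(1+C_s²) = 0.0252²·(1+0.253) = 0.0007957
Wq = λ·E[S²]/(2(1−ρ)) = 27.27·0.0007957/(2·0.3128) = 0.03469 hr

Final: 0.03469 hr


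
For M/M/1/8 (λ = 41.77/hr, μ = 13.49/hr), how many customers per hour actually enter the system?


ρ = 3.0964; P_K = (1−ρ)ρ^8/(1−ρ^9) = 0.677067
λ_eff = λ(1 − P_K) = 41.77·(1 − 0.677067) = 41.77·0.322933 = 13.4889 /hr

Final: 13.4889 /hr


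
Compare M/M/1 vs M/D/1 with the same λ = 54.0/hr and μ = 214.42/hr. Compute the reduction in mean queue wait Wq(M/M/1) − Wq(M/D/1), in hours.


ρ = 54.0/214.42 = 0.2518
Wq(M/M/1) = ρ/(μ−λ) = 0.2518/160.42 = 0.001570 hr
Wq(M/D/1) = ρ/(2(μ−λ)) = 0.0007849 hr
Savings = 0.001570 − 0.0007849 = 0.0007849 hr

Final: 0.0007849 hr


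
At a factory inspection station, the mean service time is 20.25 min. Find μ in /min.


μ = 1/(service time) in consistent units.
1 minute = 1 min, so μ = 1/20.25 = 0.04938 per minute

Final: 0.04938 /min


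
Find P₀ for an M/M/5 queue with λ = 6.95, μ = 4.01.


a = λ/μ = 6.95/4.01 = 1.7332; ρ = a/c = 0.3466
Σ_{k=0}^{4} a^k/k! (terms k=0..4) = 1.00000 + 1.73317 + 1.50193 + 0.86770 + 0.37597 = 5.47877
Tail: a^5/(5!(1−ρ)) = 15.63875/(120·0.6534) = 0.19946
P₀ = 1/(5.47877 + 0.19946) = 1/5.67823 = 0.176111

Final: 0.176111


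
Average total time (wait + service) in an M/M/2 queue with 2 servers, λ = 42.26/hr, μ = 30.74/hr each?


a = 1.3748; ρ = 0.6874; P₀ = 0.185271
Lq = P₀·a^c·ρ/(c!(1−ρ)²) = 1.23136
Wq = Lq/λ = 1.23136/42.26 = 0.02914 hr
W = Wq + 1/μ = 0.02914 + 0.03253 = 0.06167 hr

Final: 0.06167 hr


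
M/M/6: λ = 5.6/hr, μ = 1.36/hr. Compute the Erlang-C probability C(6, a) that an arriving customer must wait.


a = λ/μ = 4.1176; ρ = a/6 = 0.6863
P₀ = 0.014566 (from M/M/c formula)
C(c,a) = [a^c/(c!(1−ρ))]·P₀ = [4874.10310/(720·0.3137)]·0.014566
= 21.57806·0.014566 = 0.314314

Final: 0.314314


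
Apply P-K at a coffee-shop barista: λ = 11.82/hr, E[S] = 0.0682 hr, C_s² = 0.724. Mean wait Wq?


ρ = λ·E[S] = 11.82·0.0682 = 0.8061
E[S²] = E[S]²(1+C_s²) = 0.0682²·(1+0.724) = 0.008019
Wq = λ·E[S²]/(2(1−ρ)) = 11.82·0.008019/(2·0.1939) = 0.24444 hr

Final: 0.24444 hr


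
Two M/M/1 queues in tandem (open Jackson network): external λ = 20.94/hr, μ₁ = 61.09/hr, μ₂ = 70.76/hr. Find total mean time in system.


Each node sees arrival rate λ = 20.94/hr (tandem ⇒ throughput preserved).
W₁ = 1/(μ₁−λ) = 1/(61.09−20.94) = 0.02491 hr
W₂ = 1/(μ₂−λ) = 1/(70.76−20.94) = 0.02007 hr
W_total = W₁ + W₂ = 0.02491 + 0.02007 = 0.04498 hr

Final: 0.04498 hr


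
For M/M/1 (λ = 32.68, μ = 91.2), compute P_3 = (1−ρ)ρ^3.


ρ = 32.68/91.2 = 0.3583
P_n = (1−ρ)·ρ^n = (1 − 0.3583)·0.3583^3 = 0.6417·0.046011 = 0.029524

Final: 0.029524


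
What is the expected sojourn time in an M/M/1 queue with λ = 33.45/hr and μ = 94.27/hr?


W = 1/(μ−λ) = 1/(94.27 − 33.45) = 1/60.82 = 0.01644 hr

Final: 0.01644 hr


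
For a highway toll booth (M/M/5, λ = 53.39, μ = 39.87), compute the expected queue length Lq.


a = λ/μ = 1.3391; ρ = a/5 = 0.2678
P₀ = 0.261855
Lq = P₀·a^c·ρ / (c!·(1−ρ)²) = 0.261855·4.30594·0.2678/(120·0.53609)
= 0.004694

Final: 0.004694


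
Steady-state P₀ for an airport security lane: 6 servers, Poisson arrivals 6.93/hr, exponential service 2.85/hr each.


a = λ/μ = 6.93/2.85 = 2.4316; ρ = a/c = 0.4053
Σ_{k=0}^{5} a^k/k! (terms k=0..5) = 1.00000 + 2.43158 + 2.95629 + 2.39615 + 1.45661 + 0.70837 = 10.94899
Tail: a^6/(6!(1−ρ)) = 206.69513/(720·0.5947) = 0.48270
P₀ = 1/(10.94899 + 0.48270) = 1/11.43169 = 0.087476

Final: 0.087476


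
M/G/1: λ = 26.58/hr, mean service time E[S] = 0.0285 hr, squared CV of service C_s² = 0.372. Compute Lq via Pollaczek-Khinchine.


ρ = λ·E[S] = 26.58·0.0285 = 0.7575
Lq = ρ²(1+C_s²)/(2(1−ρ)) = 0.5739·(1+0.372)/(2·0.2425)
= 0.5739·1.3720/0.4849 = 1.62355

Final: 1.62355


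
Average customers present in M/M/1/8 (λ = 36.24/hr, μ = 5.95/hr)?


ρ = 36.24/5.95 = 6.0908
L = ρ[1 − (K+1)ρ^K + Kρ^(K+1)] / [(1−ρ)(1−ρ^(K+1))]
Numerator: 6.0908·(1 − 9·1893955.567678 + 8·11535621.810532) = 458264699.763958
Denominator: (-5.0908)·(-11535620.810532) = 58725034.344711
L = 458264699.763958/58725034.344711 = 7.8036

Final: 7.8036


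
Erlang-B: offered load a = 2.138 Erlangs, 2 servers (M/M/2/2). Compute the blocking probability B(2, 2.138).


B(c,a) = (a^c/c!) / Σ_{k=0}^{c} a^k/k!
a^2/2! = 2.285522
Σ terms (k=0..2): 1.00000 + 2.13800 + 2.28552 = 5.423522
B = 2.285522/5.423522 = 0.421409

Final: 0.421409


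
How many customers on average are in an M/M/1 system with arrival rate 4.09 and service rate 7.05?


ρ = λ/μ = 4.09/7.05 = 0.5801
L = ρ/(1−ρ) = 0.5801/(1 − 0.5801) = 0.5801/0.4199 = 1.3818

Final: 1.3818


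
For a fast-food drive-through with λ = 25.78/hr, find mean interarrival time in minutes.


Mean interarrival time = 1/λ = 1/25.78 hour = 0.03879 hour
In minutes: 0.03879 × 60 = 2.3274 min

Final: 2.3274 min


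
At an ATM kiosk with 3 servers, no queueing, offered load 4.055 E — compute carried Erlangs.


B(3,4.055) = 0.455641 (Erlang-B)
Carried load = a(1 − B) = 4.055·(1 − 0.455641) = 4.055·0.544359 = 2.2074 E

Final: 2.2074 Erlangs


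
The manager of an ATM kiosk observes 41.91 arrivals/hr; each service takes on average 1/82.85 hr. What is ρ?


ρ = λ/μ = 41.91/82.85 = 0.5059

Final: 0.5059


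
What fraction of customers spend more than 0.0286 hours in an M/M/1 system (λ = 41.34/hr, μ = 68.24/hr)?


W ~ Exponential(μ−λ) for M/M/1.
μ − λ = 68.24 − 41.34 = 26.9000
P(W > t) = e^{−(μ−λ)t} = e^{−0.7693} = 0.463319

Final: 0.463319


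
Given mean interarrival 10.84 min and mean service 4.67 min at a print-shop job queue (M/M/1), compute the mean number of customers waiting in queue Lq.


λ = 60/10.84 = 5.5351 /hr
μ = 60/4.67 = 12.8480 /hr
ρ = λ/μ = 5.5351/12.8480 = 0.4308
Lq = ρ²/(1−ρ) = 0.1856/0.5692 = 0.3261

Final: 0.3261


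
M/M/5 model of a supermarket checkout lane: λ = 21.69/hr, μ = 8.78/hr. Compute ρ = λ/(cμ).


ρ = λ/(cμ) = 21.69/(5·8.78) = 21.69/43.90 = 0.4941

Final: 0.4941


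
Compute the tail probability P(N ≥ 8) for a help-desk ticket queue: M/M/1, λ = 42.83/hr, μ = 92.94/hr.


ρ = 42.83/92.94 = 0.4608
P(N ≥ n) = ρ^n = 0.4608^8 = 0.002034

Final: 0.002034


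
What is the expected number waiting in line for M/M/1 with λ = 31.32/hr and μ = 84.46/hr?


ρ = 31.32/84.46 = 0.3708
Lq = ρ²/(1−ρ) = 0.1375/0.6292 = 0.2186

Final: 0.2186


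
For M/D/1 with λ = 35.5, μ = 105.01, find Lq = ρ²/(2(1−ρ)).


ρ = 35.5/105.01 = 0.3381
M/D/1: Lq = ρ²/(2(1−ρ)) = 0.1143/(2·0.6619) = 0.08633

Final: 0.08633


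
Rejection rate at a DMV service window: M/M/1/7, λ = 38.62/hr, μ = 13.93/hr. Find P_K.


ρ = λ/μ = 38.62/13.93 = 2.7724
P_K = (1−ρ)ρ^K/(1−ρ^(K+1)) = (-1.7724·1259.006787)/(1 − 3490.512713)
= -2231.505927/-3489.512713 = 0.639489

Final: 0.639489


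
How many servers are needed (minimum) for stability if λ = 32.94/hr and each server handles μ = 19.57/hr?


Stability requires cμ > λ ⇔ c > λ/μ.
λ/μ = 32.94/19.57 = 1.6832
Minimum integer c = ⌊1.6832⌋ + 1 = 2
Check: 2·19.57 = 39.14 > 32.94, while 1·19.57 = 19.57 ≤ 32.94

Final: 2 servers


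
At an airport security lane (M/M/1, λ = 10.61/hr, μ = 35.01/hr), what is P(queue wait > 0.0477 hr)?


ρ = 10.61/35.01 = 0.3031
P(Wq > t) = ρ·e^{−(μ−λ)t} = 0.3031·e^{−1.1639}
= 0.3031·0.312272 = 0.094636

Final: 0.094636


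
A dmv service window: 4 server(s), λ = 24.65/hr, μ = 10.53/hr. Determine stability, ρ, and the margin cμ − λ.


Total capacity cμ = 4·10.53 = 42.12/hr
ρ = λ/(cμ) = 24.65/42.12 = 0.5852
Stable ⇔ ρ < 1: YES
Spare capacity = cμ − λ = 42.12 − 24.65 = 17.47/hr

Final: ρ = 0.5852; stable; margin = 17.47/hr


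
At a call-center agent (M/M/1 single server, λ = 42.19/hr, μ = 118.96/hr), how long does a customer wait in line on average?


ρ = 42.19/118.96 = 0.3547
Wq = ρ/(μ−λ) = 0.3547/(118.96 − 42.19) = 0.3547/76.77 = 0.004620 hr

Final: 0.004620 hr


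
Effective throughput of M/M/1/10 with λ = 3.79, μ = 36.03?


ρ = 0.1052; P_K = (1−ρ)ρ^10/(1−ρ^11) = 1.484e-10
λ_eff = λ(1 − P_K) = 3.79·(1 − 1.484e-10) = 3.79·1.000000 = 3.7900 /hr

Final: 3.7900 /hr


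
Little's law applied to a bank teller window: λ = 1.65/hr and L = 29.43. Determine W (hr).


W = L/λ = 29.43/1.65 = 17.8364 hr

Final: 17.8364 hr


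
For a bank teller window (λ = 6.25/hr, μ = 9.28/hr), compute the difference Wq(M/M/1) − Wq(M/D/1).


ρ = 6.25/9.28 = 0.6735
Wq(M/M/1) = ρ/(μ−λ) = 0.6735/3.03 = 0.22227 hr
Wq(M/D/1) = ρ/(2(μ−λ)) = 0.11114 hr
Savings = 0.22227 − 0.11114 = 0.11114 hr

Final: 0.11114 hr


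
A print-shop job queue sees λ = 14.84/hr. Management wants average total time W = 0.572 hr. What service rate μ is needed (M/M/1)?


W = 1/(μ−λ) ⇒ μ − λ = 1/W = 1/0.572 = 1.7483
μ = λ + 1/W = 14.84 + 1.7483 = 16.5883 per hr

Final: 16.5883 /hr


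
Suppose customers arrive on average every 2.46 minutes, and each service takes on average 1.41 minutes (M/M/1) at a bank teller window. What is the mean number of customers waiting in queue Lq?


λ = 60/2.46 = 24.3902 /hr
μ = 60/1.41 = 42.5532 /hr
ρ = λ/μ = 24.3902/42.5532 = 0.5732
Lq = ρ²/(1−ρ) = 0.3285/0.4268 = 0.7697

Final: 0.7697


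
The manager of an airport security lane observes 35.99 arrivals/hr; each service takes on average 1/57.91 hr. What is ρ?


ρ = λ/μ = 35.99/57.91 = 0.6215

Final: 0.6215


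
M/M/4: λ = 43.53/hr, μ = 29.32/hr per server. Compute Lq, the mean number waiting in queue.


a = λ/μ = 1.4847; ρ = a/4 = 0.3712
P₀ = 0.224513
Lq = P₀·a^c·ρ / (c!·(1−ρ)²) = 0.224513·4.85846·0.3712/(24·0.39544)
= 0.04266

Final: 0.04266


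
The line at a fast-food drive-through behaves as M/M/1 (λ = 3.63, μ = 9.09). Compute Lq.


ρ = 3.63/9.09 = 0.3993
Lq = ρ²/(1−ρ) = 0.1595/0.6007 = 0.2655

Final: 0.2655


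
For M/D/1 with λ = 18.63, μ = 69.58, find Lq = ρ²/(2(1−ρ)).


ρ = 18.63/69.58 = 0.2677
M/D/1: Lq = ρ²/(2(1−ρ)) = 0.07169/(2·0.7323) = 0.04895

Final: 0.04895


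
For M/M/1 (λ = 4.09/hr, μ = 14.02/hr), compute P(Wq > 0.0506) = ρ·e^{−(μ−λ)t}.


ρ = 4.09/14.02 = 0.2917
P(Wq > t) = ρ·e^{−(μ−λ)t} = 0.2917·e^{−0.5025}
= 0.2917·0.605042 = 0.176506

Final: 0.176506


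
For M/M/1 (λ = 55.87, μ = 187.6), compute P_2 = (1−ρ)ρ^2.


ρ = 55.87/187.6 = 0.2978
P_n = (1−ρ)·ρ^n = (1 − 0.2978)·0.2978^2 = 0.7022·0.088693 = 0.062279

Final: 0.062279


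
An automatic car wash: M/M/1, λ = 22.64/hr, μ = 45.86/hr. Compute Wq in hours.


ρ = 22.64/45.86 = 0.4937
Wq = ρ/(μ−λ) = 0.4937/(45.86 − 22.64) = 0.4937/23.22 = 0.02126 hr

Final: 0.02126 hr


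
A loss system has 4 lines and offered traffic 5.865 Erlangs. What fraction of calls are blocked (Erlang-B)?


B(c,a) = (a^c/c!) / Σ_{k=0}^{c} a^k/k!
a^4/4! = 49.301578
Σ terms (k=0..4): 1.00000 + 5.86500 + 17.19911 + 33.62426 + 49.30158 = 106.989956
B = 49.301578/106.989956 = 0.460806

Final: 0.460806


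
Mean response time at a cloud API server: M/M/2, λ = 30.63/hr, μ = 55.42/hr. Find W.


a = 0.5527; ρ = 0.2763; P₀ = 0.566975
Lq = P₀·a^c·ρ/(c!(1−ρ)²) = 0.04570
Wq = Lq/λ = 0.04570/30.63 = 0.001492 hr
W = Wq + 1/μ = 0.001492 + 0.01804 = 0.01954 hr

Final: 0.01954 hr


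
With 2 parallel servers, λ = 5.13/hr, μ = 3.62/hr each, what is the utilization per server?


ρ = λ/(cμ) = 5.13/(2·3.62) = 5.13/7.24 = 0.7086

Final: 0.7086


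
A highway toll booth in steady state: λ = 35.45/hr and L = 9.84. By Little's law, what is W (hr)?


W = L/λ = 9.84/35.45 = 0.2776 hr

Final: 0.2776 hr


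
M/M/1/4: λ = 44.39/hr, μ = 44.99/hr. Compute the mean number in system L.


ρ = 44.39/44.99 = 0.9867
L = ρ[1 − (K+1)ρ^K + Kρ^(K+1)] / [(1−ρ)(1−ρ^(K+1))]
Numerator: 0.9867·(1 − 5·0.947712 + 4·0.935074) = 0.001709
Denominator: (0.01334)·(0.064926) = 0.0008659
L = 0.001709/0.0008659 = 1.9732

Final: 1.9732


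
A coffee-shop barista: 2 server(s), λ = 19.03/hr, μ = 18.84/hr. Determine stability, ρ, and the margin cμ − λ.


Total capacity cμ = 2·18.84 = 37.68/hr
ρ = λ/(cμ) = 19.03/37.68 = 0.5050
Stable ⇔ ρ < 1: YES
Spare capacity = cμ − λ = 37.68 − 19.03 = 18.65/hr

Final: ρ = 0.5050; stable; margin = 18.65/hr


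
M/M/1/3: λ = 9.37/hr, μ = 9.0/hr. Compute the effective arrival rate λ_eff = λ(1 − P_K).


ρ = 1.0411; P_K = (1−ρ)ρ^3/(1−ρ^4) = 0.265305
λ_eff = λ(1 − P_K) = 9.37·(1 − 0.265305) = 9.37·0.734695 = 6.8841 /hr

Final: 6.8841 /hr


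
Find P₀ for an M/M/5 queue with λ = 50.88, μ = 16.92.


a = λ/μ = 50.88/16.92 = 3.0071; ρ = a/c = 0.6014
Σ_{k=0}^{4} a^k/k! (terms k=0..4) = 1.00000 + 3.00709 + 4.52130 + 4.53199 + 3.40703 = 16.46741
Tail: a^5/(5!(1−ρ)) = 245.88595/(120·0.3986) = 5.14085
P₀ = 1/(16.46741 + 5.14085) = 1/21.60827 = 0.046279

Final: 0.046279


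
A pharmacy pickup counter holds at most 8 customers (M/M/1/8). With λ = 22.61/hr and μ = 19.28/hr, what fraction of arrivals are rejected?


ρ = λ/μ = 22.61/19.28 = 1.1727
P_K = (1−ρ)ρ^K/(1−ρ^(K+1)) = (-0.1727·3.577242)/(1 − 4.195095)
= -0.617853/-3.195095 = 0.193376

Final: 0.193376


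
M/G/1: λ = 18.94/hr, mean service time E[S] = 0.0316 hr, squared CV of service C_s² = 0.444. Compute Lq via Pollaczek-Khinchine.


ρ = λ·E[S] = 18.94·0.0316 = 0.5985
Lq = ρ²(1+C_s²)/(2(1−ρ)) = 0.3582·(1+0.444)/(2·0.4015)
= 0.3582·1.4440/0.8030 = 0.64415

Final: 0.64415


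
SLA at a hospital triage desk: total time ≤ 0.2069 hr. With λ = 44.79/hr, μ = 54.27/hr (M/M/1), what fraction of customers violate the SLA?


W ~ Exponential(μ−λ) for M/M/1.
μ − λ = 54.27 − 44.79 = 9.4800
P(W > t) = e^{−(μ−λ)t} = e^{−1.9614} = 0.140660

Final: 0.140660


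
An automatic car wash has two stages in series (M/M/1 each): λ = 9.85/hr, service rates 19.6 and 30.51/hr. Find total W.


Each node sees arrival rate λ = 9.85/hr (tandem ⇒ throughput preserved).
W₁ = 1/(μ₁−λ) = 1/(19.6−9.85) = 0.10256 hr
W₂ = 1/(μ₂−λ) = 1/(30.51−9.85) = 0.04840 hr
W_total = W₁ + W₂ = 0.10256 + 0.04840 = 0.15097 hr

Final: 0.15097 hr


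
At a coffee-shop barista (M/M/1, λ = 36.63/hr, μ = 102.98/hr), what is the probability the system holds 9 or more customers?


ρ = 36.63/102.98 = 0.3557
P(N ≥ n) = ρ^n = 0.3557^9 = 0.00009115

Final: 0.00009115


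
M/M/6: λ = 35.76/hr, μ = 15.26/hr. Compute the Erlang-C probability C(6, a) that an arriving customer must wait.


a = λ/μ = 2.3434; ρ = a/6 = 0.3906
P₀ = 0.095633 (from M/M/c formula)
C(c,a) = [a^c/(c!(1−ρ))]·P₀ = [165.59906/(720·0.6094)]·0.095633
= 0.37740·0.095633 = 0.036092

Final: 0.036092


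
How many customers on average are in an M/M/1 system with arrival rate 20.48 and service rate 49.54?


ρ = λ/μ = 20.48/49.54 = 0.4134
L = ρ/(1−ρ) = 0.4134/(1 − 0.4134) = 0.4134/0.5866 = 0.7047

Final: 0.7047


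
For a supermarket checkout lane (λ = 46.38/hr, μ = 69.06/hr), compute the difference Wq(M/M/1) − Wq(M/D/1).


ρ = 46.38/69.06 = 0.6716
Wq(M/M/1) = ρ/(μ−λ) = 0.6716/22.68 = 0.02961 hr
Wq(M/D/1) = ρ/(2(μ−λ)) = 0.01481 hr
Savings = 0.02961 − 0.01481 = 0.01481 hr

Final: 0.01481 hr


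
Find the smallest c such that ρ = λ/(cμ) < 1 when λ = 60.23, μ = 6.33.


Stability requires cμ > λ ⇔ c > λ/μ.
λ/μ = 60.23/6.33 = 9.5150
Minimum integer c = ⌊9.5150⌋ + 1 = 10
Check: 10·6.33 = 63.30 > 60.23, while 9·6.33 = 56.97 ≤ 60.23

Final: 10 servers


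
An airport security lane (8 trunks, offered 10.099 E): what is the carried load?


B(8,10.099) = 0.342928 (Erlang-B)
Carried load = a(1 − B) = 10.099·(1 − 0.342928) = 10.099·0.657072 = 6.6358 E

Final: 6.6358 Erlangs


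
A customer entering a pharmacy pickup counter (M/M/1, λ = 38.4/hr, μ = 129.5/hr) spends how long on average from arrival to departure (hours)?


W = 1/(μ−λ) = 1/(129.5 − 38.4) = 1/91.10 = 0.01098 hr

Final: 0.01098 hr


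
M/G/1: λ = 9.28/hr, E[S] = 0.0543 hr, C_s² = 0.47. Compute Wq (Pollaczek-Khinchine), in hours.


ρ = λ·E[S] = 9.28·0.0543 = 0.5039
E[S²] = E[S]²(1+C_s²) = 0.0543²·(1+0.47) = 0.004334
Wq = λ·E[S²]/(2(1−ρ)) = 9.28·0.004334/(2·0.4961) = 0.04054 hr

Final: 0.04054 hr


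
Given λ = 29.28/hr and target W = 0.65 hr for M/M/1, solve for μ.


W = 1/(μ−λ) ⇒ μ − λ = 1/W = 1/0.65 = 1.5385
μ = λ + 1/W = 29.28 + 1.5385 = 30.8185 per hr

Final: 30.8185 /hr


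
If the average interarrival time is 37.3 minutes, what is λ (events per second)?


λ = 1/(interarrival time) in consistent units.
1 second = 0.0166667 min, so λ = 0.0166667/37.3 = 0.0004468 per second

Final: 0.0004468 /sec


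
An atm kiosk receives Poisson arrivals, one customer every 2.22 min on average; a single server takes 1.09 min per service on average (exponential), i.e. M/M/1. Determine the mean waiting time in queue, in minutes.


λ = 60/2.22 = 27.0270 /hr
μ = 60/1.09 = 55.0459 /hr
ρ = λ/μ = 27.0270/55.0459 = 0.4910
Wq = ρ/(μ−λ) = 0.4910/(55.0459−27.0270) = 0.01752 hr
In minutes: 0.01752·60 = 1.051 min

Final: 1.051 min


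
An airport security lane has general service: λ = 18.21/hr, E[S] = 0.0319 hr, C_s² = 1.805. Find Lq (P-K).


ρ = λ·E[S] = 18.21·0.0319 = 0.5809
Lq = ρ²(1+C_s²)/(2(1−ρ)) = 0.3374·(1+1.805)/(2·0.4191)
= 0.3374·2.8050/0.8382 = 1.12924

Final: 1.12924


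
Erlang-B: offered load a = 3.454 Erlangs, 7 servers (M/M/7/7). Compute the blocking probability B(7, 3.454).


B(c,a) = (a^c/c!) / Σ_{k=0}^{c} a^k/k!
a^7/7! = 1.163659
Σ terms (k=0..7): 1.00000 + 3.45400 + 5.96506 + 6.86777 + 5.93032 + 4.09666 + 2.35831 + 1.16366 = 30.835785
B = 1.163659/30.835785 = 0.037737

Final: 0.037737


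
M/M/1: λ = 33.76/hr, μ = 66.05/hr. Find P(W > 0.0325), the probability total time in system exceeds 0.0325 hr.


W ~ Exponential(μ−λ) for M/M/1.
μ − λ = 66.05 − 33.76 = 32.2900
P(W > t) = e^{−(μ−λ)t} = e^{−1.0494} = 0.350139

Final: 0.350139


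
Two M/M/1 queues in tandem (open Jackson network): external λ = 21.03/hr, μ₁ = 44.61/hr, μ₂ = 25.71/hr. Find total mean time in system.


Each node sees arrival rate λ = 21.03/hr (tandem ⇒ throughput preserved).
W₁ = 1/(μ₁−λ) = 1/(44.61−21.03) = 0.04241 hr
W₂ = 1/(μ₂−λ) = 1/(25.71−21.03) = 0.21368 hr
W_total = W₁ + W₂ = 0.04241 + 0.21368 = 0.25608 hr

Final: 0.25608 hr


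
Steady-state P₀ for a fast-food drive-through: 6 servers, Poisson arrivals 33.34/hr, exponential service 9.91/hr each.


a = λ/μ = 33.34/9.91 = 3.3643; ρ = a/c = 0.5607
Σ_{k=0}^{5} a^k/k! (terms k=0..5) = 1.00000 + 3.36428 + 5.65918 + 6.34636 + 5.33773 + 3.59152 = 25.29907
Tail: a^6/(6!(1−ρ)) = 1449.94539/(720·0.4393) = 4.58428
P₀ = 1/(25.29907 + 4.58428) = 1/29.88335 = 0.033463

Final: 0.033463


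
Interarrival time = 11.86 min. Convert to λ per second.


λ = 1/(interarrival time) in consistent units.
1 second = 0.0166667 min, so λ = 0.0166667/11.86 = 0.001405 per second

Final: 0.001405 /sec


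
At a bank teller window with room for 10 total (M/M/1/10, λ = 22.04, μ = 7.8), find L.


ρ = 22.04/7.8 = 2.8256
L = ρ[1 − (K+1)ρ^K + Kρ^(K+1)] / [(1−ρ)(1−ρ^(K+1))]
Numerator: 2.8256·(1 − 11·32446.650806 + 10·91682.587662) = 1582115.171700
Denominator: (-1.8256)·(-91681.587662) = 167377.667731
L = 1582115.171700/167377.667731 = 9.4524

Final: 9.4524


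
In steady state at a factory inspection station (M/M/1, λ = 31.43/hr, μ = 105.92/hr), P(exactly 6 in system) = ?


ρ = 31.43/105.92 = 0.2967
P_n = (1−ρ)·ρ^n = (1 − 0.2967)·0.2967^6 = 0.7033·0.0006827 = 0.0004801

Final: 0.0004801


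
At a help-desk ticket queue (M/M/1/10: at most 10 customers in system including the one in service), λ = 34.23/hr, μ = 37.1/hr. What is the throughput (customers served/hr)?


ρ = 0.9226; P_K = (1−ρ)ρ^10/(1−ρ^11) = 0.058856
λ_eff = λ(1 − P_K) = 34.23·(1 − 0.058856) = 34.23·0.941144 = 32.2154 /hr

Final: 32.2154 /hr


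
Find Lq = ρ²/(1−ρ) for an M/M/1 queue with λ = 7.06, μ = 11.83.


ρ = 7.06/11.83 = 0.5968
Lq = ρ²/(1−ρ) = 0.3562/0.4032 = 0.8833

Final: 0.8833


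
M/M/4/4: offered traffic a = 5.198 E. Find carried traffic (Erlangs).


B(4,5.198) = 0.413665 (Erlang-B)
Carried load = a(1 − B) = 5.198·(1 − 0.413665) = 5.198·0.586335 = 3.0478 E

Final: 3.0478 Erlangs
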